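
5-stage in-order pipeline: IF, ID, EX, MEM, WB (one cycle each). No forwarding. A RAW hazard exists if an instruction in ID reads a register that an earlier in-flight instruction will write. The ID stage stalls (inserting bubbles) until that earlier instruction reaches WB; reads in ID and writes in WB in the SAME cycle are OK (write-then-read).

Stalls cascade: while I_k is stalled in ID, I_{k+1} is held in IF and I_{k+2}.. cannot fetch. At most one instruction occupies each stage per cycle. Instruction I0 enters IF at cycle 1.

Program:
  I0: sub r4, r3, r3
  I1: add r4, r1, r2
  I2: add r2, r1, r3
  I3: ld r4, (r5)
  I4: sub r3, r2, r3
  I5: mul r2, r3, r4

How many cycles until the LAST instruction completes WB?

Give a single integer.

I0 sub r4 <- r3,r3: IF@1 ID@2 stall=0 (-) EX@3 MEM@4 WB@5
I1 add r4 <- r1,r2: IF@2 ID@3 stall=0 (-) EX@4 MEM@5 WB@6
I2 add r2 <- r1,r3: IF@3 ID@4 stall=0 (-) EX@5 MEM@6 WB@7
I3 ld r4 <- r5: IF@4 ID@5 stall=0 (-) EX@6 MEM@7 WB@8
I4 sub r3 <- r2,r3: IF@5 ID@6 stall=1 (RAW on I2.r2 (WB@7)) EX@8 MEM@9 WB@10
I5 mul r2 <- r3,r4: IF@6 ID@8 stall=2 (RAW on I4.r3 (WB@10)) EX@11 MEM@12 WB@13

Answer: 13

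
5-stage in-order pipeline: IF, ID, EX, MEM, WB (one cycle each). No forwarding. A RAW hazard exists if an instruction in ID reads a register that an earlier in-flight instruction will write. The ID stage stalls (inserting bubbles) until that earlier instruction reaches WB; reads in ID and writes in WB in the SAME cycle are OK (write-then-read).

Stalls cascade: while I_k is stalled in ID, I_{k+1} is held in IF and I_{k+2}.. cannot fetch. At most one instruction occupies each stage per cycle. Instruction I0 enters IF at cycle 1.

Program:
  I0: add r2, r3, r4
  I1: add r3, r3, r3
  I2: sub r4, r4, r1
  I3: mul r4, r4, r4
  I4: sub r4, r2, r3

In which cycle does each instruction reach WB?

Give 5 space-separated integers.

I0 add r2 <- r3,r4: IF@1 ID@2 stall=0 (-) EX@3 MEM@4 WB@5
I1 add r3 <- r3,r3: IF@2 ID@3 stall=0 (-) EX@4 MEM@5 WB@6
I2 sub r4 <- r4,r1: IF@3 ID@4 stall=0 (-) EX@5 MEM@6 WB@7
I3 mul r4 <- r4,r4: IF@4 ID@5 stall=2 (RAW on I2.r4 (WB@7)) EX@8 MEM@9 WB@10
I4 sub r4 <- r2,r3: IF@5 ID@8 stall=0 (-) EX@9 MEM@10 WB@11

Answer: 5 6 7 10 11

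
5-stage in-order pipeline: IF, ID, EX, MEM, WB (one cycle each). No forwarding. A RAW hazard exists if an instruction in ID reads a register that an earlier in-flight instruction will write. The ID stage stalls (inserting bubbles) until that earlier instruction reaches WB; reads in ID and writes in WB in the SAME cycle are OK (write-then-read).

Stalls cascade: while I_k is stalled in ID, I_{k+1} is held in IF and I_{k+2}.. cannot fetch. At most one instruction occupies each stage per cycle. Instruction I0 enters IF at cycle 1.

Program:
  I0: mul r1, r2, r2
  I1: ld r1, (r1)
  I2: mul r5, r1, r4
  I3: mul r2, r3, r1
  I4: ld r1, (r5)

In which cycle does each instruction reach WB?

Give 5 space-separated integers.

Answer: 5 8 11 12 14

Derivation:
I0 mul r1 <- r2,r2: IF@1 ID@2 stall=0 (-) EX@3 MEM@4 WB@5
I1 ld r1 <- r1: IF@2 ID@3 stall=2 (RAW on I0.r1 (WB@5)) EX@6 MEM@7 WB@8
I2 mul r5 <- r1,r4: IF@3 ID@6 stall=2 (RAW on I1.r1 (WB@8)) EX@9 MEM@10 WB@11
I3 mul r2 <- r3,r1: IF@6 ID@9 stall=0 (-) EX@10 MEM@11 WB@12
I4 ld r1 <- r5: IF@9 ID@10 stall=1 (RAW on I2.r5 (WB@11)) EX@12 MEM@13 WB@14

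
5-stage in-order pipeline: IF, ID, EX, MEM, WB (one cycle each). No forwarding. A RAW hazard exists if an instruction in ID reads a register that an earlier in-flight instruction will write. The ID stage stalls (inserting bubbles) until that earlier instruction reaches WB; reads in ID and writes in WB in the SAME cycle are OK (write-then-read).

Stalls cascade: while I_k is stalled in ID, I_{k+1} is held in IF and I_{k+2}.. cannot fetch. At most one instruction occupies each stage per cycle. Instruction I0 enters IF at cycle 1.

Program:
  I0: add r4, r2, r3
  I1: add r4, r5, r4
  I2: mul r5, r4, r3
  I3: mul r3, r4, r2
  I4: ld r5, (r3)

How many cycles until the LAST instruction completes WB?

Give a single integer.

I0 add r4 <- r2,r3: IF@1 ID@2 stall=0 (-) EX@3 MEM@4 WB@5
I1 add r4 <- r5,r4: IF@2 ID@3 stall=2 (RAW on I0.r4 (WB@5)) EX@6 MEM@7 WB@8
I2 mul r5 <- r4,r3: IF@3 ID@6 stall=2 (RAW on I1.r4 (WB@8)) EX@9 MEM@10 WB@11
I3 mul r3 <- r4,r2: IF@6 ID@9 stall=0 (-) EX@10 MEM@11 WB@12
I4 ld r5 <- r3: IF@9 ID@10 stall=2 (RAW on I3.r3 (WB@12)) EX@13 MEM@14 WB@15

Answer: 15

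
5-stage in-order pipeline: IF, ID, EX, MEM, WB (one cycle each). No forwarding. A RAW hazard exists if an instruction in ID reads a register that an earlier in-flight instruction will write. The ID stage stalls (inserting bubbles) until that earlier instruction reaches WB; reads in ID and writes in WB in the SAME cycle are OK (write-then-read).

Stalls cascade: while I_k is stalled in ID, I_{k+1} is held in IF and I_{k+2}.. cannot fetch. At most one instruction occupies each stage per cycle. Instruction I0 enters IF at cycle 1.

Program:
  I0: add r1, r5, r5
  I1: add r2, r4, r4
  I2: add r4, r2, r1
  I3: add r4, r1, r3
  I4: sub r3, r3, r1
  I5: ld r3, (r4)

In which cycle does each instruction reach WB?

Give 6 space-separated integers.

I0 add r1 <- r5,r5: IF@1 ID@2 stall=0 (-) EX@3 MEM@4 WB@5
I1 add r2 <- r4,r4: IF@2 ID@3 stall=0 (-) EX@4 MEM@5 WB@6
I2 add r4 <- r2,r1: IF@3 ID@4 stall=2 (RAW on I1.r2 (WB@6)) EX@7 MEM@8 WB@9
I3 add r4 <- r1,r3: IF@4 ID@7 stall=0 (-) EX@8 MEM@9 WB@10
I4 sub r3 <- r3,r1: IF@7 ID@8 stall=0 (-) EX@9 MEM@10 WB@11
I5 ld r3 <- r4: IF@8 ID@9 stall=1 (RAW on I3.r4 (WB@10)) EX@11 MEM@12 WB@13

Answer: 5 6 9 10 11 13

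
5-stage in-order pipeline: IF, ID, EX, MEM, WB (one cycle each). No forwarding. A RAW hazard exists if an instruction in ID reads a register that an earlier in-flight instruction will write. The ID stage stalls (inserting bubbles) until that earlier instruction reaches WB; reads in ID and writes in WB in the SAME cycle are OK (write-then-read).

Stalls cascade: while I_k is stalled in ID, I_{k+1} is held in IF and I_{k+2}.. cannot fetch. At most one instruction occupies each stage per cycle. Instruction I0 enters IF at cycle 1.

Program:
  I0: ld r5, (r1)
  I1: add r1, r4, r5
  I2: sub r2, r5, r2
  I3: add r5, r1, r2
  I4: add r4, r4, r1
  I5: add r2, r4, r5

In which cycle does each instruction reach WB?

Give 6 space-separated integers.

Answer: 5 8 9 12 13 16

Derivation:
I0 ld r5 <- r1: IF@1 ID@2 stall=0 (-) EX@3 MEM@4 WB@5
I1 add r1 <- r4,r5: IF@2 ID@3 stall=2 (RAW on I0.r5 (WB@5)) EX@6 MEM@7 WB@8
I2 sub r2 <- r5,r2: IF@3 ID@6 stall=0 (-) EX@7 MEM@8 WB@9
I3 add r5 <- r1,r2: IF@6 ID@7 stall=2 (RAW on I2.r2 (WB@9)) EX@10 MEM@11 WB@12
I4 add r4 <- r4,r1: IF@7 ID@10 stall=0 (-) EX@11 MEM@12 WB@13
I5 add r2 <- r4,r5: IF@10 ID@11 stall=2 (RAW on I4.r4 (WB@13)) EX@14 MEM@15 WB@16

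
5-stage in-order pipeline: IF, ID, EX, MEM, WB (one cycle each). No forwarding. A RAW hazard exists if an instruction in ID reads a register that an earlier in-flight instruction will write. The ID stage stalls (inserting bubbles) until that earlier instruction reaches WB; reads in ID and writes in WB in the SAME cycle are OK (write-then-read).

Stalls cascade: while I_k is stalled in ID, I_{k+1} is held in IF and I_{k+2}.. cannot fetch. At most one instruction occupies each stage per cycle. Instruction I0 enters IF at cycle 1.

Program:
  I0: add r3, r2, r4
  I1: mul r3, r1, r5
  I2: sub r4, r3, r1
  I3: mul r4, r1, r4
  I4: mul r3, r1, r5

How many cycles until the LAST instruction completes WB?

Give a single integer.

Answer: 13

Derivation:
I0 add r3 <- r2,r4: IF@1 ID@2 stall=0 (-) EX@3 MEM@4 WB@5
I1 mul r3 <- r1,r5: IF@2 ID@3 stall=0 (-) EX@4 MEM@5 WB@6
I2 sub r4 <- r3,r1: IF@3 ID@4 stall=2 (RAW on I1.r3 (WB@6)) EX@7 MEM@8 WB@9
I3 mul r4 <- r1,r4: IF@4 ID@7 stall=2 (RAW on I2.r4 (WB@9)) EX@10 MEM@11 WB@12
I4 mul r3 <- r1,r5: IF@7 ID@10 stall=0 (-) EX@11 MEM@12 WB@13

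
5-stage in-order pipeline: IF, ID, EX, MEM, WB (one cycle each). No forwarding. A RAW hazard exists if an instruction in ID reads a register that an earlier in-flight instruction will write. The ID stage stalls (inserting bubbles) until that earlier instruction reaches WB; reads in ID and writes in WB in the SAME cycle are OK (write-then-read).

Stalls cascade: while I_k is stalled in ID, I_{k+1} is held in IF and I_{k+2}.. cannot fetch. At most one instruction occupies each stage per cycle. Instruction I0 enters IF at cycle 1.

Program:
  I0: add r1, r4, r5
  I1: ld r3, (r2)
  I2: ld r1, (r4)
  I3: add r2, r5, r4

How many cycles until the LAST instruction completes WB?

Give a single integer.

I0 add r1 <- r4,r5: IF@1 ID@2 stall=0 (-) EX@3 MEM@4 WB@5
I1 ld r3 <- r2: IF@2 ID@3 stall=0 (-) EX@4 MEM@5 WB@6
I2 ld r1 <- r4: IF@3 ID@4 stall=0 (-) EX@5 MEM@6 WB@7
I3 add r2 <- r5,r4: IF@4 ID@5 stall=0 (-) EX@6 MEM@7 WB@8

Answer: 8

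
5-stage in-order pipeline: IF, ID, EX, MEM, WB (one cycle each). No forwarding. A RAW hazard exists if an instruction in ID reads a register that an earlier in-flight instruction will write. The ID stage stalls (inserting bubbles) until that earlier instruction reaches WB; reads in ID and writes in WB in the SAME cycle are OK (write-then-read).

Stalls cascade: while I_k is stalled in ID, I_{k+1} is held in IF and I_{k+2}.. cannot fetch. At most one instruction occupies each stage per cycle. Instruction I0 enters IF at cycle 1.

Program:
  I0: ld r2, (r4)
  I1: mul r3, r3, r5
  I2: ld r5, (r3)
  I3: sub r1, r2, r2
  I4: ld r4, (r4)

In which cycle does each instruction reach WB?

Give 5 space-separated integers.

I0 ld r2 <- r4: IF@1 ID@2 stall=0 (-) EX@3 MEM@4 WB@5
I1 mul r3 <- r3,r5: IF@2 ID@3 stall=0 (-) EX@4 MEM@5 WB@6
I2 ld r5 <- r3: IF@3 ID@4 stall=2 (RAW on I1.r3 (WB@6)) EX@7 MEM@8 WB@9
I3 sub r1 <- r2,r2: IF@4 ID@7 stall=0 (-) EX@8 MEM@9 WB@10
I4 ld r4 <- r4: IF@7 ID@8 stall=0 (-) EX@9 MEM@10 WB@11

Answer: 5 6 9 10 11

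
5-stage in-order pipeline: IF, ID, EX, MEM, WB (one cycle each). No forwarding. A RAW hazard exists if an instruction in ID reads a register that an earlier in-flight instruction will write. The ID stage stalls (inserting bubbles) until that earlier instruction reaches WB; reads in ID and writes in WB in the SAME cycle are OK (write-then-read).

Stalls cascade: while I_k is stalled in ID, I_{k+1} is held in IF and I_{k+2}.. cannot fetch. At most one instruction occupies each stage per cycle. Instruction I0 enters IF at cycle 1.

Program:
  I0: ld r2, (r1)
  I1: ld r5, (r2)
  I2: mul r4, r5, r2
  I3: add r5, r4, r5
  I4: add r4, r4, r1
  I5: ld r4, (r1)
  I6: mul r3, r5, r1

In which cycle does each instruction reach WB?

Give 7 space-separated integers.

Answer: 5 8 11 14 15 16 17

Derivation:
I0 ld r2 <- r1: IF@1 ID@2 stall=0 (-) EX@3 MEM@4 WB@5
I1 ld r5 <- r2: IF@2 ID@3 stall=2 (RAW on I0.r2 (WB@5)) EX@6 MEM@7 WB@8
I2 mul r4 <- r5,r2: IF@3 ID@6 stall=2 (RAW on I1.r5 (WB@8)) EX@9 MEM@10 WB@11
I3 add r5 <- r4,r5: IF@6 ID@9 stall=2 (RAW on I2.r4 (WB@11)) EX@12 MEM@13 WB@14
I4 add r4 <- r4,r1: IF@9 ID@12 stall=0 (-) EX@13 MEM@14 WB@15
I5 ld r4 <- r1: IF@12 ID@13 stall=0 (-) EX@14 MEM@15 WB@16
I6 mul r3 <- r5,r1: IF@13 ID@14 stall=0 (-) EX@15 MEM@16 WB@17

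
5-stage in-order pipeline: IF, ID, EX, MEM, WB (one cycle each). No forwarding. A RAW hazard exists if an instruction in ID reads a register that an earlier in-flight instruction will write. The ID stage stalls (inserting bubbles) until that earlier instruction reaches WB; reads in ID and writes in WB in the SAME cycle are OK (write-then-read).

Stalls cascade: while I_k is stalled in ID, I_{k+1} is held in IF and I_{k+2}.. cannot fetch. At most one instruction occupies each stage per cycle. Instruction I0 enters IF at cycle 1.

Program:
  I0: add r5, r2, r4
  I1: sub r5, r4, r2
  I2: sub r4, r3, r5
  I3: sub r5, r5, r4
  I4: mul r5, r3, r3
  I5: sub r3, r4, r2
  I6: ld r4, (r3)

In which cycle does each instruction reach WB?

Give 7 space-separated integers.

I0 add r5 <- r2,r4: IF@1 ID@2 stall=0 (-) EX@3 MEM@4 WB@5
I1 sub r5 <- r4,r2: IF@2 ID@3 stall=0 (-) EX@4 MEM@5 WB@6
I2 sub r4 <- r3,r5: IF@3 ID@4 stall=2 (RAW on I1.r5 (WB@6)) EX@7 MEM@8 WB@9
I3 sub r5 <- r5,r4: IF@4 ID@7 stall=2 (RAW on I2.r4 (WB@9)) EX@10 MEM@11 WB@12
I4 mul r5 <- r3,r3: IF@7 ID@10 stall=0 (-) EX@11 MEM@12 WB@13
I5 sub r3 <- r4,r2: IF@10 ID@11 stall=0 (-) EX@12 MEM@13 WB@14
I6 ld r4 <- r3: IF@11 ID@12 stall=2 (RAW on I5.r3 (WB@14)) EX@15 MEM@16 WB@17

Answer: 5 6 9 12 13 14 17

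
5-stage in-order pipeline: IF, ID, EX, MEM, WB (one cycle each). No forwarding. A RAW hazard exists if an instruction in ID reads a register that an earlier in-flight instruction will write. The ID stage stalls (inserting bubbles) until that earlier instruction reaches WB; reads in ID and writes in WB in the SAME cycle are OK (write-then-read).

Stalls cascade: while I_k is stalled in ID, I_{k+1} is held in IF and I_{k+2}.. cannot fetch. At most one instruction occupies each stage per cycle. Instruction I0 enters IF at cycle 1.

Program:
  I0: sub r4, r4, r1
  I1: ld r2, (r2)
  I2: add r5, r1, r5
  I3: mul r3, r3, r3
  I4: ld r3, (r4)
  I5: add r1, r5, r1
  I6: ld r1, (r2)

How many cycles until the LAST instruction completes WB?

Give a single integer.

I0 sub r4 <- r4,r1: IF@1 ID@2 stall=0 (-) EX@3 MEM@4 WB@5
I1 ld r2 <- r2: IF@2 ID@3 stall=0 (-) EX@4 MEM@5 WB@6
I2 add r5 <- r1,r5: IF@3 ID@4 stall=0 (-) EX@5 MEM@6 WB@7
I3 mul r3 <- r3,r3: IF@4 ID@5 stall=0 (-) EX@6 MEM@7 WB@8
I4 ld r3 <- r4: IF@5 ID@6 stall=0 (-) EX@7 MEM@8 WB@9
I5 add r1 <- r5,r1: IF@6 ID@7 stall=0 (-) EX@8 MEM@9 WB@10
I6 ld r1 <- r2: IF@7 ID@8 stall=0 (-) EX@9 MEM@10 WB@11

Answer: 11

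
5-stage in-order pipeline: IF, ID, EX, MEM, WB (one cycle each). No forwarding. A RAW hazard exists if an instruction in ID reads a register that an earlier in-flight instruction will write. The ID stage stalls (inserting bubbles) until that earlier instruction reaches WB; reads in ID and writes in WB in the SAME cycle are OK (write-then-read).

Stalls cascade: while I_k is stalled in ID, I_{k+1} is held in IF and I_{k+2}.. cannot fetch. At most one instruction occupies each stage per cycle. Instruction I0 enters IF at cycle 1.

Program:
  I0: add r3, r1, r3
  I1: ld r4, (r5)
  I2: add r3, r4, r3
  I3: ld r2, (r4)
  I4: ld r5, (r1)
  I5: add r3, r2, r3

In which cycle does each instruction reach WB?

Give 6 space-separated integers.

I0 add r3 <- r1,r3: IF@1 ID@2 stall=0 (-) EX@3 MEM@4 WB@5
I1 ld r4 <- r5: IF@2 ID@3 stall=0 (-) EX@4 MEM@5 WB@6
I2 add r3 <- r4,r3: IF@3 ID@4 stall=2 (RAW on I1.r4 (WB@6)) EX@7 MEM@8 WB@9
I3 ld r2 <- r4: IF@4 ID@7 stall=0 (-) EX@8 MEM@9 WB@10
I4 ld r5 <- r1: IF@7 ID@8 stall=0 (-) EX@9 MEM@10 WB@11
I5 add r3 <- r2,r3: IF@8 ID@9 stall=1 (RAW on I3.r2 (WB@10)) EX@11 MEM@12 WB@13

Answer: 5 6 9 10 11 13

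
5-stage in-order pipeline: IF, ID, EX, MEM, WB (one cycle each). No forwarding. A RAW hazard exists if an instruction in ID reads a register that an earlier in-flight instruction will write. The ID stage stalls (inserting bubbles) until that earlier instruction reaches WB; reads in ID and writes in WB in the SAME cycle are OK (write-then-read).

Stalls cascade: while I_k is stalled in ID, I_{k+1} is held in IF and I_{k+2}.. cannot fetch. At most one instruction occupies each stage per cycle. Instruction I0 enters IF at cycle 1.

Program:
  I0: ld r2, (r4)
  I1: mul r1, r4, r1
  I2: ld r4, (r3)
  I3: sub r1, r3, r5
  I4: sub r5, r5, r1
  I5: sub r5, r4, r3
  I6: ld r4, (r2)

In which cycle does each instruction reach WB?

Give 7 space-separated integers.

Answer: 5 6 7 8 11 12 13

Derivation:
I0 ld r2 <- r4: IF@1 ID@2 stall=0 (-) EX@3 MEM@4 WB@5
I1 mul r1 <- r4,r1: IF@2 ID@3 stall=0 (-) EX@4 MEM@5 WB@6
I2 ld r4 <- r3: IF@3 ID@4 stall=0 (-) EX@5 MEM@6 WB@7
I3 sub r1 <- r3,r5: IF@4 ID@5 stall=0 (-) EX@6 MEM@7 WB@8
I4 sub r5 <- r5,r1: IF@5 ID@6 stall=2 (RAW on I3.r1 (WB@8)) EX@9 MEM@10 WB@11
I5 sub r5 <- r4,r3: IF@6 ID@9 stall=0 (-) EX@10 MEM@11 WB@12
I6 ld r4 <- r2: IF@9 ID@10 stall=0 (-) EX@11 MEM@12 WB@13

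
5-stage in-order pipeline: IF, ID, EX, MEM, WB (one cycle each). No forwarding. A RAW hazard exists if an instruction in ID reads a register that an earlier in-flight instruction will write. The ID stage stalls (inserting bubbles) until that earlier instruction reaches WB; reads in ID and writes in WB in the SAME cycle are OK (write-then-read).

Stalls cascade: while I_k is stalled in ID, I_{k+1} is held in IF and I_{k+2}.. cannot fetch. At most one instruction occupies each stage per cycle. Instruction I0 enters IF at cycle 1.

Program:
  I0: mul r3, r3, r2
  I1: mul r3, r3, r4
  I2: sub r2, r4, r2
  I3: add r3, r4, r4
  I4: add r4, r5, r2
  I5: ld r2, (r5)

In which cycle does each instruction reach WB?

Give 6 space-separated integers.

Answer: 5 8 9 10 12 13

Derivation:
I0 mul r3 <- r3,r2: IF@1 ID@2 stall=0 (-) EX@3 MEM@4 WB@5
I1 mul r3 <- r3,r4: IF@2 ID@3 stall=2 (RAW on I0.r3 (WB@5)) EX@6 MEM@7 WB@8
I2 sub r2 <- r4,r2: IF@3 ID@6 stall=0 (-) EX@7 MEM@8 WB@9
I3 add r3 <- r4,r4: IF@6 ID@7 stall=0 (-) EX@8 MEM@9 WB@10
I4 add r4 <- r5,r2: IF@7 ID@8 stall=1 (RAW on I2.r2 (WB@9)) EX@10 MEM@11 WB@12
I5 ld r2 <- r5: IF@8 ID@10 stall=0 (-) EX@11 MEM@12 WB@13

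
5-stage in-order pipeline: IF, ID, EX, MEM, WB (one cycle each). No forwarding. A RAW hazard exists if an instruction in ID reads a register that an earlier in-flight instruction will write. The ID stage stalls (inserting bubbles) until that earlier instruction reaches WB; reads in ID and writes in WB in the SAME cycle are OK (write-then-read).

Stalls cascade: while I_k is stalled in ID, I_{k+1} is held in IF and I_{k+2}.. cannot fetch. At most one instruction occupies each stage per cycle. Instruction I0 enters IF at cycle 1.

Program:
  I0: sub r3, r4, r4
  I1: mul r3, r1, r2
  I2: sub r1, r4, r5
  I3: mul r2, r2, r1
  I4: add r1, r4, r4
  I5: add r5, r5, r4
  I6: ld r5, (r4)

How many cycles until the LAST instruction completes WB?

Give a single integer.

Answer: 13

Derivation:
I0 sub r3 <- r4,r4: IF@1 ID@2 stall=0 (-) EX@3 MEM@4 WB@5
I1 mul r3 <- r1,r2: IF@2 ID@3 stall=0 (-) EX@4 MEM@5 WB@6
I2 sub r1 <- r4,r5: IF@3 ID@4 stall=0 (-) EX@5 MEM@6 WB@7
I3 mul r2 <- r2,r1: IF@4 ID@5 stall=2 (RAW on I2.r1 (WB@7)) EX@8 MEM@9 WB@10
I4 add r1 <- r4,r4: IF@5 ID@8 stall=0 (-) EX@9 MEM@10 WB@11
I5 add r5 <- r5,r4: IF@8 ID@9 stall=0 (-) EX@10 MEM@11 WB@12
I6 ld r5 <- r4: IF@9 ID@10 stall=0 (-) EX@11 MEM@12 WB@13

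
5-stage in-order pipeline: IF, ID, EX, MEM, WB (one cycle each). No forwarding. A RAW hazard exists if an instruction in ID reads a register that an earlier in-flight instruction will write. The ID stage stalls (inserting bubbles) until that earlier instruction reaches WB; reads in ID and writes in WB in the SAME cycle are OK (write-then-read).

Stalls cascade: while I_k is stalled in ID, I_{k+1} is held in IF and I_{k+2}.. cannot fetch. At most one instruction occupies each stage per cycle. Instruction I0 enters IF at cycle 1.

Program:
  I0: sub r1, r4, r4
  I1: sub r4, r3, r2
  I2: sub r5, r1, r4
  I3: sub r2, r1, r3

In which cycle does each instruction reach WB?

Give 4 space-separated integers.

Answer: 5 6 9 10

Derivation:
I0 sub r1 <- r4,r4: IF@1 ID@2 stall=0 (-) EX@3 MEM@4 WB@5
I1 sub r4 <- r3,r2: IF@2 ID@3 stall=0 (-) EX@4 MEM@5 WB@6
I2 sub r5 <- r1,r4: IF@3 ID@4 stall=2 (RAW on I1.r4 (WB@6)) EX@7 MEM@8 WB@9
I3 sub r2 <- r1,r3: IF@4 ID@7 stall=0 (-) EX@8 MEM@9 WB@10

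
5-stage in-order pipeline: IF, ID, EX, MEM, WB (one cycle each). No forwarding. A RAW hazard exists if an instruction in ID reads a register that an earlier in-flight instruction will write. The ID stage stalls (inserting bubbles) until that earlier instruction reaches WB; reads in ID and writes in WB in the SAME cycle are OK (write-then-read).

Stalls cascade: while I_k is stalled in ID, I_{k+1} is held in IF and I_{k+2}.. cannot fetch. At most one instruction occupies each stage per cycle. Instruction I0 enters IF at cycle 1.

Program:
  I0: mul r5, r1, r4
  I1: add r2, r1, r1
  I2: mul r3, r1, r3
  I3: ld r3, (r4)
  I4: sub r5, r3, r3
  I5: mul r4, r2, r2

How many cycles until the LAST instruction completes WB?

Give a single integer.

Answer: 12

Derivation:
I0 mul r5 <- r1,r4: IF@1 ID@2 stall=0 (-) EX@3 MEM@4 WB@5
I1 add r2 <- r1,r1: IF@2 ID@3 stall=0 (-) EX@4 MEM@5 WB@6
I2 mul r3 <- r1,r3: IF@3 ID@4 stall=0 (-) EX@5 MEM@6 WB@7
I3 ld r3 <- r4: IF@4 ID@5 stall=0 (-) EX@6 MEM@7 WB@8
I4 sub r5 <- r3,r3: IF@5 ID@6 stall=2 (RAW on I3.r3 (WB@8)) EX@9 MEM@10 WB@11
I5 mul r4 <- r2,r2: IF@6 ID@9 stall=0 (-) EX@10 MEM@11 WB@12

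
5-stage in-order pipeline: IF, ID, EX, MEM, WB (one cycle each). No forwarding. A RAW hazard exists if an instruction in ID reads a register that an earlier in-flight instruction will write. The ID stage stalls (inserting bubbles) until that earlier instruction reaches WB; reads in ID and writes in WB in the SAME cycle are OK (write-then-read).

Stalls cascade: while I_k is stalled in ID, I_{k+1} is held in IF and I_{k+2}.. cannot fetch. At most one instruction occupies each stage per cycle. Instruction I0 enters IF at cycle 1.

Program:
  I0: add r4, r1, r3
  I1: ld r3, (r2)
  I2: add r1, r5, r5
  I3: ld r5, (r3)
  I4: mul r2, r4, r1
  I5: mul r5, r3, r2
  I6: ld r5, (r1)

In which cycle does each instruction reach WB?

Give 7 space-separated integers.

I0 add r4 <- r1,r3: IF@1 ID@2 stall=0 (-) EX@3 MEM@4 WB@5
I1 ld r3 <- r2: IF@2 ID@3 stall=0 (-) EX@4 MEM@5 WB@6
I2 add r1 <- r5,r5: IF@3 ID@4 stall=0 (-) EX@5 MEM@6 WB@7
I3 ld r5 <- r3: IF@4 ID@5 stall=1 (RAW on I1.r3 (WB@6)) EX@7 MEM@8 WB@9
I4 mul r2 <- r4,r1: IF@5 ID@7 stall=0 (-) EX@8 MEM@9 WB@10
I5 mul r5 <- r3,r2: IF@7 ID@8 stall=2 (RAW on I4.r2 (WB@10)) EX@11 MEM@12 WB@13
I6 ld r5 <- r1: IF@8 ID@11 stall=0 (-) EX@12 MEM@13 WB@14

Answer: 5 6 7 9 10 13 14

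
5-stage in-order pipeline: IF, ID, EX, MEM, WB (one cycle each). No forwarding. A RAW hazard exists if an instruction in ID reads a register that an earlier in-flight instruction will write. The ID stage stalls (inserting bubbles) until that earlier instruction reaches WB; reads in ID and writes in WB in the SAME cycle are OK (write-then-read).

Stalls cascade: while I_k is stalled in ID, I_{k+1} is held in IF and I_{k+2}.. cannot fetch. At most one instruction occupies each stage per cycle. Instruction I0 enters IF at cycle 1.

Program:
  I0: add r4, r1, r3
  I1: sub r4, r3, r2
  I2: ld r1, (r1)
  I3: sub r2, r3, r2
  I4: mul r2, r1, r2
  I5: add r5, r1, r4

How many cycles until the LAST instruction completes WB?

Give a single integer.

Answer: 12

Derivation:
I0 add r4 <- r1,r3: IF@1 ID@2 stall=0 (-) EX@3 MEM@4 WB@5
I1 sub r4 <- r3,r2: IF@2 ID@3 stall=0 (-) EX@4 MEM@5 WB@6
I2 ld r1 <- r1: IF@3 ID@4 stall=0 (-) EX@5 MEM@6 WB@7
I3 sub r2 <- r3,r2: IF@4 ID@5 stall=0 (-) EX@6 MEM@7 WB@8
I4 mul r2 <- r1,r2: IF@5 ID@6 stall=2 (RAW on I3.r2 (WB@8)) EX@9 MEM@10 WB@11
I5 add r5 <- r1,r4: IF@6 ID@9 stall=0 (-) EX@10 MEM@11 WB@12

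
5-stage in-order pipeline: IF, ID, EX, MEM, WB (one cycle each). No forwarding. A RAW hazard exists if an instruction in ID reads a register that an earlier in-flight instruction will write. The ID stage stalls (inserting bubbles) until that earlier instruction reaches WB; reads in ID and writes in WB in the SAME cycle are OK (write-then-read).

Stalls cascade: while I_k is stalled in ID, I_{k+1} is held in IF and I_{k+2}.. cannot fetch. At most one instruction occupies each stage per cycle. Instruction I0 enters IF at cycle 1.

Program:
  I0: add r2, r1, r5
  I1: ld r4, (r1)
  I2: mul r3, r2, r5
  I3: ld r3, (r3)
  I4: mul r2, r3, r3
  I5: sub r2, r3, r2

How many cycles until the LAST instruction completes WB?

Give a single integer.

Answer: 17

Derivation:
I0 add r2 <- r1,r5: IF@1 ID@2 stall=0 (-) EX@3 MEM@4 WB@5
I1 ld r4 <- r1: IF@2 ID@3 stall=0 (-) EX@4 MEM@5 WB@6
I2 mul r3 <- r2,r5: IF@3 ID@4 stall=1 (RAW on I0.r2 (WB@5)) EX@6 MEM@7 WB@8
I3 ld r3 <- r3: IF@4 ID@6 stall=2 (RAW on I2.r3 (WB@8)) EX@9 MEM@10 WB@11
I4 mul r2 <- r3,r3: IF@6 ID@9 stall=2 (RAW on I3.r3 (WB@11)) EX@12 MEM@13 WB@14
I5 sub r2 <- r3,r2: IF@9 ID@12 stall=2 (RAW on I4.r2 (WB@14)) EX@15 MEM@16 WB@17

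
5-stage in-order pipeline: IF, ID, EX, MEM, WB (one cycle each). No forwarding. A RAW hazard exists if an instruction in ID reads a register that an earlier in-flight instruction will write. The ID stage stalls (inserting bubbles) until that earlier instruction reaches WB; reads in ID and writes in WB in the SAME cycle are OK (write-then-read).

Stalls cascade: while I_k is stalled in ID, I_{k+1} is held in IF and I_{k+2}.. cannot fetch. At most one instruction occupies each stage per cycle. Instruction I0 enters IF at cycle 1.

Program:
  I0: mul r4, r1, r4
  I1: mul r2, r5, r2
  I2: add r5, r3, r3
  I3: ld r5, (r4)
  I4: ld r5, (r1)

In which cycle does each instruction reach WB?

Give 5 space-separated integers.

I0 mul r4 <- r1,r4: IF@1 ID@2 stall=0 (-) EX@3 MEM@4 WB@5
I1 mul r2 <- r5,r2: IF@2 ID@3 stall=0 (-) EX@4 MEM@5 WB@6
I2 add r5 <- r3,r3: IF@3 ID@4 stall=0 (-) EX@5 MEM@6 WB@7
I3 ld r5 <- r4: IF@4 ID@5 stall=0 (-) EX@6 MEM@7 WB@8
I4 ld r5 <- r1: IF@5 ID@6 stall=0 (-) EX@7 MEM@8 WB@9

Answer: 5 6 7 8 9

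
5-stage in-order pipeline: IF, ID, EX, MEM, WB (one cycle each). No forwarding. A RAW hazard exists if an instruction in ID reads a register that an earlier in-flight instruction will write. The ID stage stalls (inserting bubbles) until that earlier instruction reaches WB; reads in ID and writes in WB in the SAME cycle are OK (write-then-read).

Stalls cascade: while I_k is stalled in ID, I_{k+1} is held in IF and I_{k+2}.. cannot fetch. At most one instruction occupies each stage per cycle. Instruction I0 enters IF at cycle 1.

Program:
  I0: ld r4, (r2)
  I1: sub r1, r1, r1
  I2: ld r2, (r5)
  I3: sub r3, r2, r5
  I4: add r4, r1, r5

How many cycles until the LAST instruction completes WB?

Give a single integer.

I0 ld r4 <- r2: IF@1 ID@2 stall=0 (-) EX@3 MEM@4 WB@5
I1 sub r1 <- r1,r1: IF@2 ID@3 stall=0 (-) EX@4 MEM@5 WB@6
I2 ld r2 <- r5: IF@3 ID@4 stall=0 (-) EX@5 MEM@6 WB@7
I3 sub r3 <- r2,r5: IF@4 ID@5 stall=2 (RAW on I2.r2 (WB@7)) EX@8 MEM@9 WB@10
I4 add r4 <- r1,r5: IF@5 ID@8 stall=0 (-) EX@9 MEM@10 WB@11

Answer: 11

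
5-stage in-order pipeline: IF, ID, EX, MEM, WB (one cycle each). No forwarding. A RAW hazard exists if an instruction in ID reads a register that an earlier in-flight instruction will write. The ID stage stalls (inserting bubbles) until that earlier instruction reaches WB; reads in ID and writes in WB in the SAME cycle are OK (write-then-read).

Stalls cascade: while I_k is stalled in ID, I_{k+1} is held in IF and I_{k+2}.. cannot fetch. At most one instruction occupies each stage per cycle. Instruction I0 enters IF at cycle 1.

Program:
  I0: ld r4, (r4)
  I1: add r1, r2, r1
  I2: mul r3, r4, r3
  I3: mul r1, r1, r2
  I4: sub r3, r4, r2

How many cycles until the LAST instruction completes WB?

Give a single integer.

I0 ld r4 <- r4: IF@1 ID@2 stall=0 (-) EX@3 MEM@4 WB@5
I1 add r1 <- r2,r1: IF@2 ID@3 stall=0 (-) EX@4 MEM@5 WB@6
I2 mul r3 <- r4,r3: IF@3 ID@4 stall=1 (RAW on I0.r4 (WB@5)) EX@6 MEM@7 WB@8
I3 mul r1 <- r1,r2: IF@4 ID@6 stall=0 (-) EX@7 MEM@8 WB@9
I4 sub r3 <- r4,r2: IF@6 ID@7 stall=0 (-) EX@8 MEM@9 WB@10

Answer: 10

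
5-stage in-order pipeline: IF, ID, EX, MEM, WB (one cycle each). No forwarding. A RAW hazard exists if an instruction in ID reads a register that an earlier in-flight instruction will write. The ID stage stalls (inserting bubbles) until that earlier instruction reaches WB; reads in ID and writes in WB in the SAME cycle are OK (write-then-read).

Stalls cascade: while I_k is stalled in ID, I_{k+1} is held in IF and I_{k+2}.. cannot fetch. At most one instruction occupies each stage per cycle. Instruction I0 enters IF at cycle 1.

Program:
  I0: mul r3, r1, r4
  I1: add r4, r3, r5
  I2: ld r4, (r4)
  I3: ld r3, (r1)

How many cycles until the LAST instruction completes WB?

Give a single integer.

Answer: 12

Derivation:
I0 mul r3 <- r1,r4: IF@1 ID@2 stall=0 (-) EX@3 MEM@4 WB@5
I1 add r4 <- r3,r5: IF@2 ID@3 stall=2 (RAW on I0.r3 (WB@5)) EX@6 MEM@7 WB@8
I2 ld r4 <- r4: IF@3 ID@6 stall=2 (RAW on I1.r4 (WB@8)) EX@9 MEM@10 WB@11
I3 ld r3 <- r1: IF@6 ID@9 stall=0 (-) EX@10 MEM@11 WB@12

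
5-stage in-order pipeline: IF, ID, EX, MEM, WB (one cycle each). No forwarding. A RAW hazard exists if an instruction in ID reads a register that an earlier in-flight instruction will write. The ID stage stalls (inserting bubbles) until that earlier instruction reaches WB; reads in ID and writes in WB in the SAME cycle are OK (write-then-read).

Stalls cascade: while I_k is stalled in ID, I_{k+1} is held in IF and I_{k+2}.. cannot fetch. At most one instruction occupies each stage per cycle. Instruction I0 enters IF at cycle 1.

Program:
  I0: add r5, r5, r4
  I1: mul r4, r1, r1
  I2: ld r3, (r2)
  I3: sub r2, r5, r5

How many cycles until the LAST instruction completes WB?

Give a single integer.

I0 add r5 <- r5,r4: IF@1 ID@2 stall=0 (-) EX@3 MEM@4 WB@5
I1 mul r4 <- r1,r1: IF@2 ID@3 stall=0 (-) EX@4 MEM@5 WB@6
I2 ld r3 <- r2: IF@3 ID@4 stall=0 (-) EX@5 MEM@6 WB@7
I3 sub r2 <- r5,r5: IF@4 ID@5 stall=0 (-) EX@6 MEM@7 WB@8

Answer: 8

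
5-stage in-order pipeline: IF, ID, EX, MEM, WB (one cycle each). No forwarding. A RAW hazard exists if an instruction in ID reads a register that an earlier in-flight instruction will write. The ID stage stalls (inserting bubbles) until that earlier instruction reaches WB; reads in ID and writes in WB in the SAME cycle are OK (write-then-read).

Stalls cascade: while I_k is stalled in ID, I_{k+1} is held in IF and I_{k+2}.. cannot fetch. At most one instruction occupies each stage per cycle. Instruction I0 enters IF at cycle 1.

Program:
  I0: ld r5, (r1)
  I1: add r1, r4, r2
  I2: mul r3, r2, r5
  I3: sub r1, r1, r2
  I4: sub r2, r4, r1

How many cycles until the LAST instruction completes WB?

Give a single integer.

I0 ld r5 <- r1: IF@1 ID@2 stall=0 (-) EX@3 MEM@4 WB@5
I1 add r1 <- r4,r2: IF@2 ID@3 stall=0 (-) EX@4 MEM@5 WB@6
I2 mul r3 <- r2,r5: IF@3 ID@4 stall=1 (RAW on I0.r5 (WB@5)) EX@6 MEM@7 WB@8
I3 sub r1 <- r1,r2: IF@4 ID@6 stall=0 (-) EX@7 MEM@8 WB@9
I4 sub r2 <- r4,r1: IF@6 ID@7 stall=2 (RAW on I3.r1 (WB@9)) EX@10 MEM@11 WB@12

Answer: 12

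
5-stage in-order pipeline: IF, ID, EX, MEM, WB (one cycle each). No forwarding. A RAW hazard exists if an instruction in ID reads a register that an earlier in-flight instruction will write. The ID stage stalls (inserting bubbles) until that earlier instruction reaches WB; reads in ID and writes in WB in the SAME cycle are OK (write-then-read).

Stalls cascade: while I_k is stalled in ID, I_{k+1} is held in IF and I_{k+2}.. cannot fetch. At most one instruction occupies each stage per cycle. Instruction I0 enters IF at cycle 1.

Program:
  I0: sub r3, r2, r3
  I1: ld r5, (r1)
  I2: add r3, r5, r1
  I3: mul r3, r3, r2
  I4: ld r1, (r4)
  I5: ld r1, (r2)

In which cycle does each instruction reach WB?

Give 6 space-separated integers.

Answer: 5 6 9 12 13 14

Derivation:
I0 sub r3 <- r2,r3: IF@1 ID@2 stall=0 (-) EX@3 MEM@4 WB@5
I1 ld r5 <- r1: IF@2 ID@3 stall=0 (-) EX@4 MEM@5 WB@6
I2 add r3 <- r5,r1: IF@3 ID@4 stall=2 (RAW on I1.r5 (WB@6)) EX@7 MEM@8 WB@9
I3 mul r3 <- r3,r2: IF@4 ID@7 stall=2 (RAW on I2.r3 (WB@9)) EX@10 MEM@11 WB@12
I4 ld r1 <- r4: IF@7 ID@10 stall=0 (-) EX@11 MEM@12 WB@13
I5 ld r1 <- r2: IF@10 ID@11 stall=0 (-) EX@12 MEM@13 WB@14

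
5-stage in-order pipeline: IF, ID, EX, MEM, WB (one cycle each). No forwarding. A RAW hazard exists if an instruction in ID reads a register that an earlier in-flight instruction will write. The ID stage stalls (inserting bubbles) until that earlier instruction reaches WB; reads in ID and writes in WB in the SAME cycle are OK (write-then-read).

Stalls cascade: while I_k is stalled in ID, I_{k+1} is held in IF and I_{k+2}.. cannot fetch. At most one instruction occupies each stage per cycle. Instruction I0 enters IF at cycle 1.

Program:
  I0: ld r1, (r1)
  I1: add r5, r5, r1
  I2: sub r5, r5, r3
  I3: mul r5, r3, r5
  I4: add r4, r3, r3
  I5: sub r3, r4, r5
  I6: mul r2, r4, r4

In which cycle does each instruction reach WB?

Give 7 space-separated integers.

I0 ld r1 <- r1: IF@1 ID@2 stall=0 (-) EX@3 MEM@4 WB@5
I1 add r5 <- r5,r1: IF@2 ID@3 stall=2 (RAW on I0.r1 (WB@5)) EX@6 MEM@7 WB@8
I2 sub r5 <- r5,r3: IF@3 ID@6 stall=2 (RAW on I1.r5 (WB@8)) EX@9 MEM@10 WB@11
I3 mul r5 <- r3,r5: IF@6 ID@9 stall=2 (RAW on I2.r5 (WB@11)) EX@12 MEM@13 WB@14
I4 add r4 <- r3,r3: IF@9 ID@12 stall=0 (-) EX@13 MEM@14 WB@15
I5 sub r3 <- r4,r5: IF@12 ID@13 stall=2 (RAW on I4.r4 (WB@15)) EX@16 MEM@17 WB@18
I6 mul r2 <- r4,r4: IF@13 ID@16 stall=0 (-) EX@17 MEM@18 WB@19

Answer: 5 8 11 14 15 18 19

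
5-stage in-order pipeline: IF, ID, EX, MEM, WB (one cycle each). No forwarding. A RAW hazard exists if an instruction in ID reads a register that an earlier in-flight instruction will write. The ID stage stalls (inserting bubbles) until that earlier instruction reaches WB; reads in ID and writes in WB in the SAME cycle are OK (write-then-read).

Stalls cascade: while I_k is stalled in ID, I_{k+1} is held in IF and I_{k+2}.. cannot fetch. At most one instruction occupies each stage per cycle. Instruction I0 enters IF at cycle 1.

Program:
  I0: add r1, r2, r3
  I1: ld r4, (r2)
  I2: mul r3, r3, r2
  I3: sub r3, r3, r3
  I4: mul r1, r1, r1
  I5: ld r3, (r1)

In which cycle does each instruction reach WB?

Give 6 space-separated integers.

I0 add r1 <- r2,r3: IF@1 ID@2 stall=0 (-) EX@3 MEM@4 WB@5
I1 ld r4 <- r2: IF@2 ID@3 stall=0 (-) EX@4 MEM@5 WB@6
I2 mul r3 <- r3,r2: IF@3 ID@4 stall=0 (-) EX@5 MEM@6 WB@7
I3 sub r3 <- r3,r3: IF@4 ID@5 stall=2 (RAW on I2.r3 (WB@7)) EX@8 MEM@9 WB@10
I4 mul r1 <- r1,r1: IF@5 ID@8 stall=0 (-) EX@9 MEM@10 WB@11
I5 ld r3 <- r1: IF@8 ID@9 stall=2 (RAW on I4.r1 (WB@11)) EX@12 MEM@13 WB@14

Answer: 5 6 7 10 11 14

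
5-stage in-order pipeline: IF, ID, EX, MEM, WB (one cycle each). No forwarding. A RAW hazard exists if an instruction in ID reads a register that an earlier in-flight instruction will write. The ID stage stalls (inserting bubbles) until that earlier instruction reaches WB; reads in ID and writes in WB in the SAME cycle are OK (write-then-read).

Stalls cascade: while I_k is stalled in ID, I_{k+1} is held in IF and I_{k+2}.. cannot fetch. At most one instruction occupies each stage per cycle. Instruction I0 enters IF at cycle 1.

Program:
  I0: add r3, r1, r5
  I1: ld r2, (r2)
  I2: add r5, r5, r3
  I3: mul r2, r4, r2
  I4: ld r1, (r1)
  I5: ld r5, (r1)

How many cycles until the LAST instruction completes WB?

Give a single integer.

I0 add r3 <- r1,r5: IF@1 ID@2 stall=0 (-) EX@3 MEM@4 WB@5
I1 ld r2 <- r2: IF@2 ID@3 stall=0 (-) EX@4 MEM@5 WB@6
I2 add r5 <- r5,r3: IF@3 ID@4 stall=1 (RAW on I0.r3 (WB@5)) EX@6 MEM@7 WB@8
I3 mul r2 <- r4,r2: IF@4 ID@6 stall=0 (-) EX@7 MEM@8 WB@9
I4 ld r1 <- r1: IF@6 ID@7 stall=0 (-) EX@8 MEM@9 WB@10
I5 ld r5 <- r1: IF@7 ID@8 stall=2 (RAW on I4.r1 (WB@10)) EX@11 MEM@12 WB@13

Answer: 13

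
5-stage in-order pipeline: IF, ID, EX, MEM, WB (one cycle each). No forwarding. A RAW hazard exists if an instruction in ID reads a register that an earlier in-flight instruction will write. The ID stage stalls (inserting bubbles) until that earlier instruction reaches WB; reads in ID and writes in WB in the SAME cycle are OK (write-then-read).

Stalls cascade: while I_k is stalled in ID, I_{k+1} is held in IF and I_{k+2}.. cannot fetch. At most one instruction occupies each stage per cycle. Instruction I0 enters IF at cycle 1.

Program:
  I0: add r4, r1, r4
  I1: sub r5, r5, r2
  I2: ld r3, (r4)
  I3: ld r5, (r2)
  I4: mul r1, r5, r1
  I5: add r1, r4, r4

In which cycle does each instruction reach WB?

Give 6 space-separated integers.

I0 add r4 <- r1,r4: IF@1 ID@2 stall=0 (-) EX@3 MEM@4 WB@5
I1 sub r5 <- r5,r2: IF@2 ID@3 stall=0 (-) EX@4 MEM@5 WB@6
I2 ld r3 <- r4: IF@3 ID@4 stall=1 (RAW on I0.r4 (WB@5)) EX@6 MEM@7 WB@8
I3 ld r5 <- r2: IF@4 ID@6 stall=0 (-) EX@7 MEM@8 WB@9
I4 mul r1 <- r5,r1: IF@6 ID@7 stall=2 (RAW on I3.r5 (WB@9)) EX@10 MEM@11 WB@12
I5 add r1 <- r4,r4: IF@7 ID@10 stall=0 (-) EX@11 MEM@12 WB@13

Answer: 5 6 8 9 12 13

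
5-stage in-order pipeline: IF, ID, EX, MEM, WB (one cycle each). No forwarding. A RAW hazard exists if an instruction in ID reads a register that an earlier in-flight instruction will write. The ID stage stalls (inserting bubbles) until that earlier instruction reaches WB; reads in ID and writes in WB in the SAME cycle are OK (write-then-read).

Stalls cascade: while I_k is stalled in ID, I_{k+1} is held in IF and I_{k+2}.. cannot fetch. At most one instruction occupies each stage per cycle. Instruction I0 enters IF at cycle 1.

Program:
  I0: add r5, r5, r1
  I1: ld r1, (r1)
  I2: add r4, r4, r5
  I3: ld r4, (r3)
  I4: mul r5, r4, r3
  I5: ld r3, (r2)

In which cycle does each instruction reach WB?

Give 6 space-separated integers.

I0 add r5 <- r5,r1: IF@1 ID@2 stall=0 (-) EX@3 MEM@4 WB@5
I1 ld r1 <- r1: IF@2 ID@3 stall=0 (-) EX@4 MEM@5 WB@6
I2 add r4 <- r4,r5: IF@3 ID@4 stall=1 (RAW on I0.r5 (WB@5)) EX@6 MEM@7 WB@8
I3 ld r4 <- r3: IF@4 ID@6 stall=0 (-) EX@7 MEM@8 WB@9
I4 mul r5 <- r4,r3: IF@6 ID@7 stall=2 (RAW on I3.r4 (WB@9)) EX@10 MEM@11 WB@12
I5 ld r3 <- r2: IF@7 ID@10 stall=0 (-) EX@11 MEM@12 WB@13

Answer: 5 6 8 9 12 13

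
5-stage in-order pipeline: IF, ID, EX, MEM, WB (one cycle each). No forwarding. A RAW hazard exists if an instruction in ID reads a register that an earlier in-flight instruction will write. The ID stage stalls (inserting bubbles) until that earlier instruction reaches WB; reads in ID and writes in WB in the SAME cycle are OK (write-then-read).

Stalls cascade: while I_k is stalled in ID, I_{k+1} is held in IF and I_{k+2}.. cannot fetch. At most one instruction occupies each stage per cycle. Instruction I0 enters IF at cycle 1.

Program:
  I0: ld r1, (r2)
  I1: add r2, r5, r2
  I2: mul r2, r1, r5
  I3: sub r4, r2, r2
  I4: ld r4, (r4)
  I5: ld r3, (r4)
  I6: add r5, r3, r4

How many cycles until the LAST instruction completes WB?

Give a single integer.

I0 ld r1 <- r2: IF@1 ID@2 stall=0 (-) EX@3 MEM@4 WB@5
I1 add r2 <- r5,r2: IF@2 ID@3 stall=0 (-) EX@4 MEM@5 WB@6
I2 mul r2 <- r1,r5: IF@3 ID@4 stall=1 (RAW on I0.r1 (WB@5)) EX@6 MEM@7 WB@8
I3 sub r4 <- r2,r2: IF@4 ID@6 stall=2 (RAW on I2.r2 (WB@8)) EX@9 MEM@10 WB@11
I4 ld r4 <- r4: IF@6 ID@9 stall=2 (RAW on I3.r4 (WB@11)) EX@12 MEM@13 WB@14
I5 ld r3 <- r4: IF@9 ID@12 stall=2 (RAW on I4.r4 (WB@14)) EX@15 MEM@16 WB@17
I6 add r5 <- r3,r4: IF@12 ID@15 stall=2 (RAW on I5.r3 (WB@17)) EX@18 MEM@19 WB@20

Answer: 20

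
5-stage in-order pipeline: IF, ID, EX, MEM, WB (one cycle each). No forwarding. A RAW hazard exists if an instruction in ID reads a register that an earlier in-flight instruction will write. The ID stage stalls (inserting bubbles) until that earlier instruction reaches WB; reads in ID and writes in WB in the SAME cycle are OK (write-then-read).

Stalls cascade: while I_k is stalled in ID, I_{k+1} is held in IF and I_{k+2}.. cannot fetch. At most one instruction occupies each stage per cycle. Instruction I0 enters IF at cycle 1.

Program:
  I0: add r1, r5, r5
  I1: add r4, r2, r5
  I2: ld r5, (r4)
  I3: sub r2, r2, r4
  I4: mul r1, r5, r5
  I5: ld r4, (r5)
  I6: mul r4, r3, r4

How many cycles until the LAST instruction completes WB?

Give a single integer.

Answer: 16

Derivation:
I0 add r1 <- r5,r5: IF@1 ID@2 stall=0 (-) EX@3 MEM@4 WB@5
I1 add r4 <- r2,r5: IF@2 ID@3 stall=0 (-) EX@4 MEM@5 WB@6
I2 ld r5 <- r4: IF@3 ID@4 stall=2 (RAW on I1.r4 (WB@6)) EX@7 MEM@8 WB@9
I3 sub r2 <- r2,r4: IF@4 ID@7 stall=0 (-) EX@8 MEM@9 WB@10
I4 mul r1 <- r5,r5: IF@7 ID@8 stall=1 (RAW on I2.r5 (WB@9)) EX@10 MEM@11 WB@12
I5 ld r4 <- r5: IF@8 ID@10 stall=0 (-) EX@11 MEM@12 WB@13
I6 mul r4 <- r3,r4: IF@10 ID@11 stall=2 (RAW on I5.r4 (WB@13)) EX@14 MEM@15 WB@16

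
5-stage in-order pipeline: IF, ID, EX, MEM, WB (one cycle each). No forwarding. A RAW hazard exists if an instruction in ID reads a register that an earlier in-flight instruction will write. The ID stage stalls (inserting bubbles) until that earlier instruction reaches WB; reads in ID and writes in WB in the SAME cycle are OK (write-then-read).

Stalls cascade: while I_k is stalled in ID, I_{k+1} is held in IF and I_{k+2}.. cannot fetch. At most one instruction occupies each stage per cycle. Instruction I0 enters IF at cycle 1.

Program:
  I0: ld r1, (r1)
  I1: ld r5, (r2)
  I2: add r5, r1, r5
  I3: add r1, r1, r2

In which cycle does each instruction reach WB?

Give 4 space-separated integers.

I0 ld r1 <- r1: IF@1 ID@2 stall=0 (-) EX@3 MEM@4 WB@5
I1 ld r5 <- r2: IF@2 ID@3 stall=0 (-) EX@4 MEM@5 WB@6
I2 add r5 <- r1,r5: IF@3 ID@4 stall=2 (RAW on I1.r5 (WB@6)) EX@7 MEM@8 WB@9
I3 add r1 <- r1,r2: IF@4 ID@7 stall=0 (-) EX@8 MEM@9 WB@10

Answer: 5 6 9 10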